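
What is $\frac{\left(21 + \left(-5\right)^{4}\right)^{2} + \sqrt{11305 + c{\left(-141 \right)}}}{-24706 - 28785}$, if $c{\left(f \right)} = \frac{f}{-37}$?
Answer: $- \frac{417316}{53491} - \frac{\sqrt{15481762}}{1979167} \approx -7.8036$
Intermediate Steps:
$c{\left(f \right)} = - \frac{f}{37}$ ($c{\left(f \right)} = f \left(- \frac{1}{37}\right) = - \frac{f}{37}$)
$\frac{\left(21 + \left(-5\right)^{4}\right)^{2} + \sqrt{11305 + c{\left(-141 \right)}}}{-24706 - 28785} = \frac{\left(21 + \left(-5\right)^{4}\right)^{2} + \sqrt{11305 - - \frac{141}{37}}}{-24706 - 28785} = \frac{\left(21 + 625\right)^{2} + \sqrt{11305 + \frac{141}{37}}}{-53491} = \left(646^{2} + \sqrt{\frac{418426}{37}}\right) \left(- \frac{1}{53491}\right) = \left(417316 + \frac{\sqrt{15481762}}{37}\right) \left(- \frac{1}{53491}\right) = - \frac{417316}{53491} - \frac{\sqrt{15481762}}{1979167}$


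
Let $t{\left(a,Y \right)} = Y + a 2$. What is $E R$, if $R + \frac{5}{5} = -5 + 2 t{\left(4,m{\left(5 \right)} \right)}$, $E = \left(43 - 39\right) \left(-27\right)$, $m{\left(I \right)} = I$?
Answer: $-2160$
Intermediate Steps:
$t{\left(a,Y \right)} = Y + 2 a$
$E = -108$ ($E = 4 \left(-27\right) = -108$)
$R = 20$ ($R = -1 - \left(5 - 2 \left(5 + 2 \cdot 4\right)\right) = -1 - \left(5 - 2 \left(5 + 8\right)\right) = -1 + \left(-5 + 2 \cdot 13\right) = -1 + \left(-5 + 26\right) = -1 + 21 = 20$)
$E R = \left(-108\right) 20 = -2160$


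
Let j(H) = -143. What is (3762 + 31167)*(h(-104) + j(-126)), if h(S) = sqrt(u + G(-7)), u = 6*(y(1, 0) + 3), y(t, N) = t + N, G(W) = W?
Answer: -4994847 + 34929*sqrt(17) ≈ -4.8508e+6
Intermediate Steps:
y(t, N) = N + t
u = 24 (u = 6*((0 + 1) + 3) = 6*(1 + 3) = 6*4 = 24)
h(S) = sqrt(17) (h(S) = sqrt(24 - 7) = sqrt(17))
(3762 + 31167)*(h(-104) + j(-126)) = (3762 + 31167)*(sqrt(17) - 143) = 34929*(-143 + sqrt(17)) = -4994847 + 34929*sqrt(17)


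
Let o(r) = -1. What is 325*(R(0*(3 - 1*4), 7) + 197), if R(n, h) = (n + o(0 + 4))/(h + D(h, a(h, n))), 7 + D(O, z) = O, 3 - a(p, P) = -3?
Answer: 447850/7 ≈ 63979.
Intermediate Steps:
a(p, P) = 6 (a(p, P) = 3 - 1*(-3) = 3 + 3 = 6)
D(O, z) = -7 + O
R(n, h) = (-1 + n)/(-7 + 2*h) (R(n, h) = (n - 1)/(h + (-7 + h)) = (-1 + n)/(-7 + 2*h))
325*(R(0*(3 - 1*4), 7) + 197) = 325*((-1 + 0*(3 - 1*4))/(-7 + 2*7) + 197) = 325*((-1 + 0*(3 - 4))/(-7 + 14) + 197) = 325*((-1 + 0*(-1))/7 + 197) = 325*((-1 + 0)/7 + 197) = 325*((⅐)*(-1) + 197) = 325*(-⅐ + 197) = 325*(1378/7) = 447850/7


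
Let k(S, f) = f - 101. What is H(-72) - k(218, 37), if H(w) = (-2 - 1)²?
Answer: 73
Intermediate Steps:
k(S, f) = -101 + f
H(w) = 9 (H(w) = (-3)² = 9)
H(-72) - k(218, 37) = 9 - (-101 + 37) = 9 - 1*(-64) = 9 + 64 = 73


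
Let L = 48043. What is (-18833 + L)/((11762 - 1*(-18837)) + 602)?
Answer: 29210/31201 ≈ 0.93619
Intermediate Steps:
(-18833 + L)/((11762 - 1*(-18837)) + 602) = (-18833 + 48043)/((11762 - 1*(-18837)) + 602) = 29210/((11762 + 18837) + 602) = 29210/(30599 + 602) = 29210/31201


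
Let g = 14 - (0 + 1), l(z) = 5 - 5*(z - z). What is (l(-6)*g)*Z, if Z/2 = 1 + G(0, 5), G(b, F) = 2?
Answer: 390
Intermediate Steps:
l(z) = 5 (l(z) = 5 - 5*0 = 5 + 0 = 5)
Z = 6 (Z = 2*(1 + 2) = 2*3 = 6)
g = 13 (g = 14 - 1*1 = 14 - 1 = 13)
(l(-6)*g)*Z = (5*13)*6 = 65*6 = 390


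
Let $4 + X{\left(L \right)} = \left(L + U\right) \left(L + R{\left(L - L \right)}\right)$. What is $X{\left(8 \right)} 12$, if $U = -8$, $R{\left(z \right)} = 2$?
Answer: $-48$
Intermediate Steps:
$X{\left(L \right)} = -4 + \left(-8 + L\right) \left(2 + L\right)$ ($X{\left(L \right)} = -4 + \left(L - 8\right) \left(L + 2\right) = -4 + \left(-8 + L\right) \left(2 + L\right)$)
$X{\left(8 \right)} 12 = \left(-20 + 8^{2} - 48\right) 12 = \left(-20 + 64 - 48\right) 12 = \left(-4\right) 12 = -48$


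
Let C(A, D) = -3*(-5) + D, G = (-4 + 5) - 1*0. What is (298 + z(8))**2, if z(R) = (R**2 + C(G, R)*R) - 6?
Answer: 291600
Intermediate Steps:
G = 1 (G = 1 + 0 = 1)
C(A, D) = 15 + D
z(R) = -6 + R**2 + R*(15 + R) (z(R) = (R**2 + (15 + R)*R) - 6 = (R**2 + R*(15 + R)) - 6 = -6 + R**2 + R*(15 + R))
(298 + z(8))**2 = (298 + (-6 + 8**2 + 8*(15 + 8)))**2 = (298 + (-6 + 64 + 8*23))**2 = (298 + (-6 + 64 + 184))**2 = (298 + 242)**2 = 540**2 = 291600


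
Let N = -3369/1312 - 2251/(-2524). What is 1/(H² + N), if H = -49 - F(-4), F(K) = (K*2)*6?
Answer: -827872/559639 ≈ -1.4793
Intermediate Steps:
F(K) = 12*K (F(K) = (2*K)*6 = 12*K)
H = -1 (H = -49 - 12*(-4) = -49 - 1*(-48) = -49 + 48 = -1)
N = -1387511/827872 (N = -3369*1/1312 - 2251*(-1/2524) = -3369/1312 + 2251/2524 = -1387511/827872 ≈ -1.6760)
1/(H² + N) = 1/((-1)² - 1387511/827872) = 1/(1 - 1387511/827872) = 1/(-559639/827872) = -827872/559639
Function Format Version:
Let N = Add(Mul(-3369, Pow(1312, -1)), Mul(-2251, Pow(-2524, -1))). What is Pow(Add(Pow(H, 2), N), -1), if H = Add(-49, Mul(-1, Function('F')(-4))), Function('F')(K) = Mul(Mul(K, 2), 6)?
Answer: Rational(-827872, 559639) ≈ -1.4793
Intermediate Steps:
Function('F')(K) = Mul(12, K) (Function('F')(K) = Mul(Mul(2, K), 6) = Mul(12, K))
H = -1 (H = Add(-49, Mul(-1, Mul(12, -4))) = Add(-49, Mul(-1, -48)) = Add(-49, 48) = -1)
N = Rational(-1387511, 827872) (N = Add(Mul(-3369, Rational(1, 1312)), Mul(-2251, Rational(-1, 2524))) = Add(Rational(-3369, 1312), Rational(2251, 2524)) = Rational(-1387511, 827872) ≈ -1.6760)
Pow(Add(Pow(H, 2), N), -1) = Pow(Add(Pow(-1, 2), Rational(-1387511, 827872)), -1) = Pow(Add(1, Rational(-1387511, 827872)), -1) = Pow(Rational(-559639, 827872), -1) = Rational(-827872, 559639)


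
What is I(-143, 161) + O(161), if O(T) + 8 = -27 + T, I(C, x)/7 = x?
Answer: 1253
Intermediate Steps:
I(C, x) = 7*x
O(T) = -35 + T (O(T) = -8 + (-27 + T) = -35 + T)
I(-143, 161) + O(161) = 7*161 + (-35 + 161) = 1127 + 126 = 1253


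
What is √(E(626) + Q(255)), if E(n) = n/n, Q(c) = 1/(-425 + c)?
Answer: 13*√170/170 ≈ 0.99705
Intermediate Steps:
E(n) = 1
√(E(626) + Q(255)) = √(1 + 1/(-425 + 255)) = √(1 + 1/(-170)) = √(1 - 1/170) = √(169/170) = 13*√170/170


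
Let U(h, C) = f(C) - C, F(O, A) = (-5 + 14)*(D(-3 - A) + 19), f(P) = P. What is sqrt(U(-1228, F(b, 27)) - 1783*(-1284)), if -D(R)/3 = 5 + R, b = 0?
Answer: 2*sqrt(572343) ≈ 1513.1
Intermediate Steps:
D(R) = -15 - 3*R (D(R) = -3*(5 + R) = -15 - 3*R)
F(O, A) = 117 + 27*A (F(O, A) = (-5 + 14)*((-15 - 3*(-3 - A)) + 19) = 9*((-15 + (9 + 3*A)) + 19) = 9*((-6 + 3*A) + 19) = 9*(13 + 3*A) = 117 + 27*A)
U(h, C) = 0 (U(h, C) = C - C = 0)
sqrt(U(-1228, F(b, 27)) - 1783*(-1284)) = sqrt(0 - 1783*(-1284)) = sqrt(0 + 2289372) = sqrt(2289372) = 2*sqrt(572343)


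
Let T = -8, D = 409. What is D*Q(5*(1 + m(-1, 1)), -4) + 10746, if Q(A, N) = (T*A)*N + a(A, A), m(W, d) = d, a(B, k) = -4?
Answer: 139990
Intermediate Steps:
Q(A, N) = -4 - 8*A*N (Q(A, N) = (-8*A)*N - 4 = -8*A*N - 4 = -4 - 8*A*N)
D*Q(5*(1 + m(-1, 1)), -4) + 10746 = 409*(-4 - 8*5*(1 + 1)*(-4)) + 10746 = 409*(-4 - 8*5*2*(-4)) + 10746 = 409*(-4 - 8*10*(-4)) + 10746 = 409*(-4 + 320) + 10746 = 409*316 + 10746 = 129244 + 10746 = 139990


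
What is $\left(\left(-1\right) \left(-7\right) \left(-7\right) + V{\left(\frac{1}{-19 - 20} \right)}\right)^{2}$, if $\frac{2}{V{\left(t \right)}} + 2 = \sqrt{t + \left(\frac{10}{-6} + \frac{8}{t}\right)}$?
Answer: $\frac{- 4830639 i + 4900 \sqrt{53014}}{- 2013 i + 2 \sqrt{53014}} \approx 2402.2 + 10.93 i$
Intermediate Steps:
$V{\left(t \right)} = \frac{2}{-2 + \sqrt{- \frac{5}{3} + t + \frac{8}{t}}}$ ($V{\left(t \right)} = \frac{2}{-2 + \sqrt{t + \left(\frac{10}{-6} + \frac{8}{t}\right)}} = \frac{2}{-2 + \sqrt{t + \left(10 \left(- \frac{1}{6}\right) + \frac{8}{t}\right)}} = \frac{2}{-2 + \sqrt{t - \left(\frac{5}{3} - \frac{8}{t}\right)}} = \frac{2}{-2 + \sqrt{- \frac{5}{3} + t + \frac{8}{t}}}$)
$\left(\left(-1\right) \left(-7\right) \left(-7\right) + V{\left(\frac{1}{-19 - 20} \right)}\right)^{2} = \left(\left(-1\right) \left(-7\right) \left(-7\right) + \frac{6}{-6 + \sqrt{3} \sqrt{-5 + \frac{3}{-19 - 20} + \frac{24}{\frac{1}{-19 - 20}}}}\right)^{2} = \left(7 \left(-7\right) + \frac{6}{-6 + \sqrt{3} \sqrt{-5 + \frac{3}{-39} + \frac{24}{\frac{1}{-39}}}}\right)^{2} = \left(-49 + \frac{6}{-6 + \sqrt{3} \sqrt{-5 + 3 \left(- \frac{1}{39}\right) + \frac{24}{- \frac{1}{39}}}}\right)^{2} = \left(-49 + \frac{6}{-6 + \sqrt{3} \sqrt{-5 - \frac{1}{13} + 24 \left(-39\right)}}\right)^{2} = \left(-49 + \frac{6}{-6 + \sqrt{3} \sqrt{-5 - \frac{1}{13} - 936}}\right)^{2} = \left(-49 + \frac{6}{-6 + \sqrt{3} \sqrt{- \frac{12234}{13}}}\right)^{2} = \left(-49 + \frac{6}{-6 + \sqrt{3} \frac{i \sqrt{159042}}{13}}\right)^{2} = \left(-49 + \frac{6}{-6 + \frac{3 i \sqrt{53014}}{13}}\right)^{2}$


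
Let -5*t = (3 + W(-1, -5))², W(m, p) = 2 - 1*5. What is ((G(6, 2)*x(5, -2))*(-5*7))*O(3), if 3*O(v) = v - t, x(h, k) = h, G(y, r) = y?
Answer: -1050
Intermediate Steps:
W(m, p) = -3 (W(m, p) = 2 - 5 = -3)
t = 0 (t = -(3 - 3)²/5 = -⅕*0² = -⅕*0 = 0)
O(v) = v/3 (O(v) = (v - 1*0)/3 = (v + 0)/3 = v/3)
((G(6, 2)*x(5, -2))*(-5*7))*O(3) = ((6*5)*(-5*7))*((⅓)*3) = (30*(-35))*1 = -1050*1 = -1050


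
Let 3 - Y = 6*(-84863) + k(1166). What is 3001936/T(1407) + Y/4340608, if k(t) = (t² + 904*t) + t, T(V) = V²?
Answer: 188934660907/175364903808 ≈ 1.0774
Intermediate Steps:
k(t) = t² + 905*t
Y = -1905605 (Y = 3 - (6*(-84863) + 1166*(905 + 1166)) = 3 - (-509178 + 1166*2071) = 3 - (-509178 + 2414786) = 3 - 1*1905608 = 3 - 1905608 = -1905605)
3001936/T(1407) + Y/4340608 = 3001936/(1407²) - 1905605/4340608 = 3001936/1979649 - 1905605*1/4340608 = 3001936*(1/1979649) - 1905605/4340608 = 61264/40401 - 1905605/4340608 = 188934660907/175364903808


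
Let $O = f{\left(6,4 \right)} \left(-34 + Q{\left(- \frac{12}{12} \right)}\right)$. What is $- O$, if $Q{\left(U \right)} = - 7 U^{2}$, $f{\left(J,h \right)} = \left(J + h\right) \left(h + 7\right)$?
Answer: $4510$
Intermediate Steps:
$f{\left(J,h \right)} = \left(7 + h\right) \left(J + h\right)$ ($f{\left(J,h \right)} = \left(J + h\right) \left(7 + h\right) = \left(7 + h\right) \left(J + h\right)$)
$O = -4510$ ($O = \left(4^{2} + 7 \cdot 6 + 7 \cdot 4 + 6 \cdot 4\right) \left(-34 - 7 \left(- \frac{12}{12}\right)^{2}\right) = \left(16 + 42 + 28 + 24\right) \left(-34 - 7 \left(\left(-12\right) \frac{1}{12}\right)^{2}\right) = 110 \left(-34 - 7 \left(-1\right)^{2}\right) = 110 \left(-34 - 7\right) = 110 \left(-41\right) = -4510$)
$- O = \left(-1\right) \left(-4510\right) = 4510$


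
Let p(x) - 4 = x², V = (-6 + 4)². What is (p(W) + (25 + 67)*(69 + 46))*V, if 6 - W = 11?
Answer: 42436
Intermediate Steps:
W = -5 (W = 6 - 1*11 = 6 - 11 = -5)
V = 4 (V = (-2)² = 4)
p(x) = 4 + x²
(p(W) + (25 + 67)*(69 + 46))*V = ((4 + (-5)²) + (25 + 67)*(69 + 46))*4 = ((4 + 25) + 92*115)*4 = (29 + 10580)*4 = 10609*4 = 42436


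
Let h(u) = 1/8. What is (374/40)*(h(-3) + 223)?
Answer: 66759/32 ≈ 2086.2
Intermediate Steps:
h(u) = 1/8
(374/40)*(h(-3) + 223) = (374/40)*(1/8 + 223) = (374*(1/40))*(1785/8) = (187/20)*(1785/8) = 66759/32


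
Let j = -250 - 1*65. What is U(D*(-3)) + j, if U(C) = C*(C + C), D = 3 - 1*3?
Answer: -315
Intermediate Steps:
D = 0 (D = 3 - 3 = 0)
U(C) = 2*C² (U(C) = C*(2*C) = 2*C²)
j = -315 (j = -250 - 65 = -315)
U(D*(-3)) + j = 2*(0*(-3))² - 315 = 2*0² - 315 = 2*0 - 315 = 0 - 315 = -315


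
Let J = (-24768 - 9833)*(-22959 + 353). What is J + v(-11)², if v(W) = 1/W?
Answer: 94645014927/121 ≈ 7.8219e+8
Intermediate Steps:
J = 782190206 (J = -34601*(-22606) = 782190206)
J + v(-11)² = 782190206 + (1/(-11))² = 782190206 + (-1/11)² = 782190206 + 1/121 = 94645014927/121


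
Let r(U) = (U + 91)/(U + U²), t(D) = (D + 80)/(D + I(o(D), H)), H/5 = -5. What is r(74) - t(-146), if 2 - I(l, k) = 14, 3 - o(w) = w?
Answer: -11341/29230 ≈ -0.38799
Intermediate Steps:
o(w) = 3 - w
H = -25 (H = 5*(-5) = -25)
I(l, k) = -12 (I(l, k) = 2 - 1*14 = 2 - 14 = -12)
t(D) = (80 + D)/(-12 + D) (t(D) = (D + 80)/(D - 12) = (80 + D)/(-12 + D))
r(U) = (91 + U)/(U + U²)
r(74) - t(-146) = (91 + 74)/(74*(1 + 74)) - (80 - 146)/(-12 - 146) = (1/74)*165/75 - (-66)/(-158) = (1/74)*(1/75)*165 - (-1)*(-66)/158 = 11/370 - 1*33/79 = 11/370 - 33/79 = -11341/29230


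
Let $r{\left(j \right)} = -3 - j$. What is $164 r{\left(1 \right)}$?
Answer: $-656$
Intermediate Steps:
$164 r{\left(1 \right)} = 164 \left(-3 - 1\right) = 164 \left(-4\right) = -656$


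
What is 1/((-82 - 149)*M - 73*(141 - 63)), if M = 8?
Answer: -1/7542 ≈ -0.00013259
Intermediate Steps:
1/((-82 - 149)*M - 73*(141 - 63)) = 1/((-82 - 149)*8 - 73*(141 - 63)) = 1/(-231*8 - 73*78) = 1/(-1848 - 5694) = 1/(-7542) = -1/7542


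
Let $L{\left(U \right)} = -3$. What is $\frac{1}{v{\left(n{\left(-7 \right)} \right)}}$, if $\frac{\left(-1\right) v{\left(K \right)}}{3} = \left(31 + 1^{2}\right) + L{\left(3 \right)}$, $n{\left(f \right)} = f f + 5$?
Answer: $- \frac{1}{87} \approx -0.011494$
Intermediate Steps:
$n{\left(f \right)} = 5 + f^{2}$ ($n{\left(f \right)} = f^{2} + 5 = 5 + f^{2}$)
$v{\left(K \right)} = -87$ ($v{\left(K \right)} = - 3 \left(\left(31 + 1^{2}\right) - 3\right) = - 3 \left(\left(31 + 1\right) - 3\right) = - 3 \left(32 - 3\right) = \left(-3\right) 29 = -87$)
$\frac{1}{v{\left(n{\left(-7 \right)} \right)}} = \frac{1}{-87} = - \frac{1}{87}$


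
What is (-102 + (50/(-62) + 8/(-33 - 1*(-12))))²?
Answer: 4512480625/423801 ≈ 10648.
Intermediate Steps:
(-102 + (50/(-62) + 8/(-33 - 1*(-12))))² = (-102 + (50*(-1/62) + 8/(-33 + 12)))² = (-102 + (-25/31 + 8/(-21)))² = (-102 + (-25/31 + 8*(-1/21)))² = (-102 + (-25/31 - 8/21))² = (-102 - 773/651)² = (-67175/651)² = 4512480625/423801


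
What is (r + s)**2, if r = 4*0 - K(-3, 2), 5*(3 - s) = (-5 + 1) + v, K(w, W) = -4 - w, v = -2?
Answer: 676/25 ≈ 27.040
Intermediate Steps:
s = 21/5 (s = 3 - ((-5 + 1) - 2)/5 = 3 - (-4 - 2)/5 = 3 - 1/5*(-6) = 3 + 6/5 = 21/5 ≈ 4.2000)
r = 1 (r = 4*0 - (-4 - 1*(-3)) = 0 - (-4 + 3) = 0 - 1*(-1) = 0 + 1 = 1)
(r + s)**2 = (1 + 21/5)**2 = (26/5)**2 = 676/25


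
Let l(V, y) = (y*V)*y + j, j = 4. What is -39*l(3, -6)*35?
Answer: -152880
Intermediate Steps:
l(V, y) = 4 + V*y² (l(V, y) = (y*V)*y + 4 = (V*y)*y + 4 = V*y² + 4 = 4 + V*y²)
-39*l(3, -6)*35 = -39*(4 + 3*(-6)²)*35 = -39*(4 + 3*36)*35 = -39*(4 + 108)*35 = -39*112*35 = -4368*35 = -152880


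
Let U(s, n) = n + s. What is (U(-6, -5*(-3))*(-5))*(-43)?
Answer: 1935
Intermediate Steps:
(U(-6, -5*(-3))*(-5))*(-43) = ((-5*(-3) - 6)*(-5))*(-43) = ((15 - 6)*(-5))*(-43) = (9*(-5))*(-43) = -45*(-43) = 1935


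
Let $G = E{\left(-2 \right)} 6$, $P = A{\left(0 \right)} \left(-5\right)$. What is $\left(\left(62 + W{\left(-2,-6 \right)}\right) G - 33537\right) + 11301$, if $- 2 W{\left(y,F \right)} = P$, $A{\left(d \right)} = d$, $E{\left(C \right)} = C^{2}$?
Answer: $-20748$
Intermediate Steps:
$P = 0$ ($P = 0 \left(-5\right) = 0$)
$W{\left(y,F \right)} = 0$ ($W{\left(y,F \right)} = \left(- \frac{1}{2}\right) 0 = 0$)
$G = 24$ ($G = \left(-2\right)^{2} \cdot 6 = 4 \cdot 6 = 24$)
$\left(\left(62 + W{\left(-2,-6 \right)}\right) G - 33537\right) + 11301 = \left(\left(62 + 0\right) 24 - 33537\right) + 11301 = \left(62 \cdot 24 - 33537\right) + 11301 = \left(1488 - 33537\right) + 11301 = -32049 + 11301 = -20748$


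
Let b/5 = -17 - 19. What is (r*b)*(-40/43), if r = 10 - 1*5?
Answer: 36000/43 ≈ 837.21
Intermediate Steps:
r = 5 (r = 10 - 5 = 5)
b = -180 (b = 5*(-17 - 19) = 5*(-36) = -180)
(r*b)*(-40/43) = (5*(-180))*(-40/43) = -(-36000)/43 = -900*(-40/43) = 36000/43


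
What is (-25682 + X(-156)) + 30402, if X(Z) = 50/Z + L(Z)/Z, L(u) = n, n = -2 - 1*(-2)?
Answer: 368135/78 ≈ 4719.7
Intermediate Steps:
n = 0 (n = -2 + 2 = 0)
L(u) = 0
X(Z) = 50/Z (X(Z) = 50/Z + 0/Z = 50/Z + 0 = 50/Z)
(-25682 + X(-156)) + 30402 = (-25682 + 50/(-156)) + 30402 = (-25682 + 50*(-1/156)) + 30402 = (-25682 - 25/78) + 30402 = -2003221/78 + 30402 = 368135/78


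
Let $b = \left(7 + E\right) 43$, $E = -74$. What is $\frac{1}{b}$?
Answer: $- \frac{1}{2881} \approx -0.0003471$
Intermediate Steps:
$b = -2881$ ($b = \left(7 - 74\right) 43 = \left(-67\right) 43 = -2881$)
$\frac{1}{b} = \frac{1}{-2881} = - \frac{1}{2881}$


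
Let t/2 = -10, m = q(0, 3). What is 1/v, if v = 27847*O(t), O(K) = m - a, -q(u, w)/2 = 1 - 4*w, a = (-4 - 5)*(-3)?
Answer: -1/139235 ≈ -7.1821e-6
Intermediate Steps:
a = 27 (a = -9*(-3) = 27)
q(u, w) = -2 + 8*w (q(u, w) = -2*(1 - 4*w) = -2 + 8*w)
m = 22 (m = -2 + 8*3 = -2 + 24 = 22)
t = -20 (t = 2*(-10) = -20)
O(K) = -5 (O(K) = 22 - 1*27 = 22 - 27 = -5)
v = -139235 (v = 27847*(-5) = -139235)
1/v = 1/(-139235) = -1/139235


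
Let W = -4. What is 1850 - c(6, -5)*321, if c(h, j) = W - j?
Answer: 1529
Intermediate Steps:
c(h, j) = -4 - j
1850 - c(6, -5)*321 = 1850 - (-4 - 1*(-5))*321 = 1850 - (-4 + 5)*321 = 1850 - 321 = 1529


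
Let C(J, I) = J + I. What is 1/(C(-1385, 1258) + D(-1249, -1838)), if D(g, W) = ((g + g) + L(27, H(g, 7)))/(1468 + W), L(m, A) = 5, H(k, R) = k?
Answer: -370/44497 ≈ -0.0083152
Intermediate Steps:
D(g, W) = (5 + 2*g)/(1468 + W) (D(g, W) = ((g + g) + 5)/(1468 + W) = (2*g + 5)/(1468 + W) = (5 + 2*g)/(1468 + W))
C(J, I) = I + J
1/(C(-1385, 1258) + D(-1249, -1838)) = 1/((1258 - 1385) + (5 + 2*(-1249))/(1468 - 1838)) = 1/(-127 + (5 - 2498)/(-370)) = 1/(-127 - 1/370*(-2493)) = 1/(-127 + 2493/370) = 1/(-44497/370) = -370/44497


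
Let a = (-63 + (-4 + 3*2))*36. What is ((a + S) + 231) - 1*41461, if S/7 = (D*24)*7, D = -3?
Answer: -46954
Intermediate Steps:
a = -2196 (a = (-63 + (-4 + 6))*36 = (-63 + 2)*36 = -61*36 = -2196)
S = -3528 (S = 7*(-3*24*7) = 7*(-72*7) = 7*(-504) = -3528)
((a + S) + 231) - 1*41461 = ((-2196 - 3528) + 231) - 1*41461 = (-5724 + 231) - 41461 = -5493 - 41461 = -46954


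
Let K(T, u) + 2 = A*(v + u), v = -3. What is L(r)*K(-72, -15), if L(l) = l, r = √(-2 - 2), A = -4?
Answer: 140*I ≈ 140.0*I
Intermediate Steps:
r = 2*I (r = √(-4) = 2*I ≈ 2.0*I)
K(T, u) = 10 - 4*u (K(T, u) = -2 - 4*(-3 + u) = -2 + (12 - 4*u) = 10 - 4*u)
L(r)*K(-72, -15) = (2*I)*(10 - 4*(-15)) = (2*I)*(10 + 60) = (2*I)*70 = 140*I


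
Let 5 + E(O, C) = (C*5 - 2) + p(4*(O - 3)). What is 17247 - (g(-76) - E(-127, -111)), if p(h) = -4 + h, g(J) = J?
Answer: 16237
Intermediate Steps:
E(O, C) = -23 + 4*O + 5*C (E(O, C) = -5 + ((C*5 - 2) + (-4 + 4*(O - 3))) = -5 + ((5*C - 2) + (-4 + 4*(-3 + O))) = -5 + ((-2 + 5*C) + (-4 + (-12 + 4*O))) = -5 + ((-2 + 5*C) + (-16 + 4*O)) = -5 + (-18 + 4*O + 5*C) = -23 + 4*O + 5*C)
17247 - (g(-76) - E(-127, -111)) = 17247 - (-76 - (-23 + 4*(-127) + 5*(-111))) = 17247 - (-76 - (-23 - 508 - 555)) = 17247 - (-76 - 1*(-1086)) = 17247 - (-76 + 1086) = 17247 - 1*1010 = 17247 - 1010 = 16237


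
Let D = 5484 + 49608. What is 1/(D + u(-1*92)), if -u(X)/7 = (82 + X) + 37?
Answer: 1/54903 ≈ 1.8214e-5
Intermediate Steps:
u(X) = -833 - 7*X (u(X) = -7*((82 + X) + 37) = -7*(119 + X) = -833 - 7*X)
D = 55092
1/(D + u(-1*92)) = 1/(55092 + (-833 - (-7)*92)) = 1/(55092 + (-833 - 7*(-92))) = 1/(55092 + (-833 + 644)) = 1/(55092 - 189) = 1/54903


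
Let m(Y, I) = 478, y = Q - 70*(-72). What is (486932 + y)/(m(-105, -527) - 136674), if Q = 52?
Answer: -123006/34049 ≈ -3.6126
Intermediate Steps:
y = 5092 (y = 52 - 70*(-72) = 52 + 5040 = 5092)
(486932 + y)/(m(-105, -527) - 136674) = (486932 + 5092)/(478 - 136674) = 492024/(-136196) = 492024*(-1/136196) = -123006/34049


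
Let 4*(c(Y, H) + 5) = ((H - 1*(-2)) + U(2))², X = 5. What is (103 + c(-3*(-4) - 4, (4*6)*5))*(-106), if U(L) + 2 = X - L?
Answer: -822613/2 ≈ -4.1131e+5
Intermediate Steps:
U(L) = 3 - L (U(L) = -2 + (5 - L) = 3 - L)
c(Y, H) = -5 + (3 + H)²/4 (c(Y, H) = -5 + ((H - 1*(-2)) + (3 - 1*2))²/4 = -5 + ((H + 2) + (3 - 2))²/4 = -5 + ((2 + H) + 1)²/4 = -5 + (3 + H)²/4)
(103 + c(-3*(-4) - 4, (4*6)*5))*(-106) = (103 + (-5 + (3 + (4*6)*5)²/4))*(-106) = (103 + (-5 + (3 + 24*5)²/4))*(-106) = (103 + (-5 + (3 + 120)²/4))*(-106) = (103 + (-5 + (¼)*123²))*(-106) = (103 + (-5 + (¼)*15129))*(-106) = (103 + (-5 + 15129/4))*(-106) = (103 + 15109/4)*(-106) = (15521/4)*(-106) = -822613/2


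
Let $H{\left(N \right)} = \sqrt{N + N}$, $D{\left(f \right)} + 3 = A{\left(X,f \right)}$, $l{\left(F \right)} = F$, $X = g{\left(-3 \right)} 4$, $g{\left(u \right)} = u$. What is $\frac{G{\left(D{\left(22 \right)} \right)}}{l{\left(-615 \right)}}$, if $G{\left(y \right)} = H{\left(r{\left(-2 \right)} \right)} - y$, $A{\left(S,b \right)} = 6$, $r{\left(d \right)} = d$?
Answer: $\frac{1}{205} - \frac{2 i}{615} \approx 0.0048781 - 0.003252 i$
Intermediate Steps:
$X = -12$ ($X = \left(-3\right) 4 = -12$)
$D{\left(f \right)} = 3$ ($D{\left(f \right)} = -3 + 6 = 3$)
$H{\left(N \right)} = \sqrt{2} \sqrt{N}$ ($H{\left(N \right)} = \sqrt{2 N} = \sqrt{2} \sqrt{N}$)
$G{\left(y \right)} = - y + 2 i$ ($G{\left(y \right)} = \sqrt{2} \sqrt{-2} - y = \sqrt{2} i \sqrt{2} - y = 2 i - y = - y + 2 i$)
$\frac{G{\left(D{\left(22 \right)} \right)}}{l{\left(-615 \right)}} = \frac{\left(-1\right) 3 + 2 i}{-615} = \left(-3 + 2 i\right) \left(- \frac{1}{615}\right) = \frac{1}{205} - \frac{2 i}{615}$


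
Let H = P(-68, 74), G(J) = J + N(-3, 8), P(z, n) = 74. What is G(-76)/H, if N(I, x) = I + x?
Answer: -71/74 ≈ -0.95946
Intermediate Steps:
G(J) = 5 + J (G(J) = J + (-3 + 8) = J + 5 = 5 + J)
H = 74
G(-76)/H = (5 - 76)/74 = -71*1/74 = -71/74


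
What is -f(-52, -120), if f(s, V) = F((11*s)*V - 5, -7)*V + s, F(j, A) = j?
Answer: 8236252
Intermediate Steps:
f(s, V) = s + V*(-5 + 11*V*s) (f(s, V) = ((11*s)*V - 5)*V + s = (11*V*s - 5)*V + s = (-5 + 11*V*s)*V + s = V*(-5 + 11*V*s) + s = s + V*(-5 + 11*V*s))
-f(-52, -120) = -(-52 - 120*(-5 + 11*(-120)*(-52))) = -(-52 - 120*(-5 + 68640)) = -(-52 - 120*68635) = -(-52 - 8236200) = -1*(-8236252) = 8236252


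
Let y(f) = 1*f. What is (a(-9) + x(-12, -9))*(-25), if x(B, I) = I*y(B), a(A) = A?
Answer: -2475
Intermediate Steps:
y(f) = f
x(B, I) = B*I (x(B, I) = I*B = B*I)
(a(-9) + x(-12, -9))*(-25) = (-9 - 12*(-9))*(-25) = (-9 + 108)*(-25) = 99*(-25) = -2475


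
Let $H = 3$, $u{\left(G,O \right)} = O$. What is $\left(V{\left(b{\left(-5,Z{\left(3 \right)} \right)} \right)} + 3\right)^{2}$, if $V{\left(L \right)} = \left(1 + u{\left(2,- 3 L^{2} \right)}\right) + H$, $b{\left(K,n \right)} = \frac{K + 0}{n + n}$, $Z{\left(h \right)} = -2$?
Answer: $\frac{1369}{256} \approx 5.3477$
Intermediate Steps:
$b{\left(K,n \right)} = \frac{K}{2 n}$
$V{\left(L \right)} = 4 - 3 L^{2}$ ($V{\left(L \right)} = \left(1 - 3 L^{2}\right) + 3 = 4 - 3 L^{2}$)
$\left(V{\left(b{\left(-5,Z{\left(3 \right)} \right)} \right)} + 3\right)^{2} = \left(\left(4 - 3 \left(\frac{1}{2} \left(-5\right) \frac{1}{-2}\right)^{2}\right) + 3\right)^{2} = \left(\left(4 - 3 \left(\frac{1}{2} \left(-5\right) \left(- \frac{1}{2}\right)\right)^{2}\right) + 3\right)^{2} = \left(\left(4 - 3 \left(\frac{5}{4}\right)^{2}\right) + 3\right)^{2} = \left(\left(4 - \frac{75}{16}\right) + 3\right)^{2} = \left(- \frac{11}{16} + 3\right)^{2} = \left(\frac{37}{16}\right)^{2} = \frac{1369}{256}$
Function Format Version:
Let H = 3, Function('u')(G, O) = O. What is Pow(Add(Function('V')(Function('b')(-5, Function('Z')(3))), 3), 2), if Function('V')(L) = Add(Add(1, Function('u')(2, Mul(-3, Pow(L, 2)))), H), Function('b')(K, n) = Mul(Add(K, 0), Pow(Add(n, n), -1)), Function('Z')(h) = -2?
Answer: Rational(1369, 256) ≈ 5.3477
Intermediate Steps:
Function('b')(K, n) = Mul(Rational(1, 2), K, Pow(n, -1)) (Function('b')(K, n) = Mul(K, Pow(Mul(2, n), -1)) = Mul(K, Mul(Rational(1, 2), Pow(n, -1))) = Mul(Rational(1, 2), K, Pow(n, -1)))
Function('V')(L) = Add(4, Mul(-3, Pow(L, 2))) (Function('V')(L) = Add(Add(1, Mul(-3, Pow(L, 2))), 3) = Add(4, Mul(-3, Pow(L, 2))))
Pow(Add(Function('V')(Function('b')(-5, Function('Z')(3))), 3), 2) = Pow(Add(Add(4, Mul(-3, Pow(Mul(Rational(1, 2), -5, Pow(-2, -1)), 2))), 3), 2) = Pow(Add(Add(4, Mul(-3, Pow(Mul(Rational(1, 2), -5, Rational(-1, 2)), 2))), 3), 2) = Pow(Add(Add(4, Mul(-3, Pow(Rational(5, 4), 2))), 3), 2) = Pow(Add(Add(4, Mul(-3, Rational(25, 16))), 3), 2) = Pow(Add(Add(4, Rational(-75, 16)), 3), 2) = Pow(Add(Rational(-11, 16), 3), 2) = Pow(Rational(37, 16), 2) = Rational(1369, 256)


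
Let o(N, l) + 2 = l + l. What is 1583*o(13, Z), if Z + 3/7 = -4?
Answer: -120308/7 ≈ -17187.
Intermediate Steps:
Z = -31/7 (Z = -3/7 - 4 = -31/7 ≈ -4.4286)
o(N, l) = -2 + 2*l (o(N, l) = -2 + (l + l) = -2 + 2*l)
1583*o(13, Z) = 1583*(-2 + 2*(-31/7)) = 1583*(-2 - 62/7) = 1583*(-76/7) = -120308/7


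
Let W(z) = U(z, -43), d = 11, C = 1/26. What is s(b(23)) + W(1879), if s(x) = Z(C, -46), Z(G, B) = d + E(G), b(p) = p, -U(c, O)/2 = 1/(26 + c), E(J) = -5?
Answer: 11428/1905 ≈ 5.9989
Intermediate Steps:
C = 1/26 ≈ 0.038462
U(c, O) = -2/(26 + c)
Z(G, B) = 6 (Z(G, B) = 11 - 5 = 6)
W(z) = -2/(26 + z)
s(x) = 6
s(b(23)) + W(1879) = 6 - 2/(26 + 1879) = 6 - 2/1905 = 11428/1905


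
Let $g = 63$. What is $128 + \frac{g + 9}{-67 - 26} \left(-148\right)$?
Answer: $\frac{7520}{31} \approx 242.58$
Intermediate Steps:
$128 + \frac{g + 9}{-67 - 26} \left(-148\right) = 128 + \frac{63 + 9}{-67 - 26} \left(-148\right) = 128 + \frac{72}{-93} \left(-148\right) = 128 + 72 \left(- \frac{1}{93}\right) \left(-148\right) = 128 - - \frac{3552}{31} = 128 + \frac{3552}{31} = \frac{7520}{31}$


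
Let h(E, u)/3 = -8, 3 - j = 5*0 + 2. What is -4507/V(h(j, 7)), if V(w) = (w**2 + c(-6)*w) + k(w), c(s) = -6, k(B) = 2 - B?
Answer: -4507/746 ≈ -6.0416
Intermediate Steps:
j = 1 (j = 3 - (5*0 + 2) = 3 - (0 + 2) = 3 - 1*2 = 3 - 2 = 1)
h(E, u) = -24 (h(E, u) = 3*(-8) = -24)
V(w) = 2 + w**2 - 7*w (V(w) = (w**2 - 6*w) + (2 - w) = 2 + w**2 - 7*w)
-4507/V(h(j, 7)) = -4507/(2 + (-24)**2 - 7*(-24)) = -4507/(2 + 576 + 168) = -4507/746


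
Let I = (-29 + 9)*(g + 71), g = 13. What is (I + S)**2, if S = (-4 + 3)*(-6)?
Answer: 2802276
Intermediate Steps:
I = -1680 (I = (-29 + 9)*(13 + 71) = -20*84 = -1680)
S = 6 (S = -1*(-6) = 6)
(I + S)**2 = (-1680 + 6)**2 = (-1674)**2 = 2802276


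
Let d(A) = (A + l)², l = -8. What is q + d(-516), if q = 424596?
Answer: 699172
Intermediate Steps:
d(A) = (-8 + A)² (d(A) = (A - 8)² = (-8 + A)²)
q + d(-516) = 424596 + (-8 - 516)² = 424596 + (-524)² = 424596 + 274576 = 699172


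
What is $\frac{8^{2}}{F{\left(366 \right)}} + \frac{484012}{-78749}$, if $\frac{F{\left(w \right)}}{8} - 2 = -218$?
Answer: $- \frac{13147073}{2126223} \approx -6.1833$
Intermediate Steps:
$F{\left(w \right)} = -1728$ ($F{\left(w \right)} = 16 + 8 \left(-218\right) = 16 - 1744 = -1728$)
$\frac{8^{2}}{F{\left(366 \right)}} + \frac{484012}{-78749} = \frac{8^{2}}{-1728} + \frac{484012}{-78749} = 64 \left(- \frac{1}{1728}\right) + 484012 \left(- \frac{1}{78749}\right) = - \frac{1}{27} - \frac{484012}{78749} = - \frac{13147073}{2126223}$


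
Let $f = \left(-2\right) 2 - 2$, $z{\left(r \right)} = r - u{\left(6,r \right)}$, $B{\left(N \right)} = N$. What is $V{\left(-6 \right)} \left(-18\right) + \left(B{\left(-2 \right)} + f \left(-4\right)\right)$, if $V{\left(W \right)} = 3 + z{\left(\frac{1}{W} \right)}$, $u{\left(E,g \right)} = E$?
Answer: $79$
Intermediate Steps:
$z{\left(r \right)} = -6 + r$ ($z{\left(r \right)} = r - 6 = -6 + r$)
$f = -6$ ($f = -4 - 2 = -6$)
$V{\left(W \right)} = -3 + \frac{1}{W}$ ($V{\left(W \right)} = 3 - \left(6 - \frac{1}{W}\right) = -3 + \frac{1}{W}$)
$V{\left(-6 \right)} \left(-18\right) + \left(B{\left(-2 \right)} + f \left(-4\right)\right) = \left(-3 + \frac{1}{-6}\right) \left(-18\right) - -22 = \left(-3 - \frac{1}{6}\right) \left(-18\right) + \left(-2 + 24\right) = \left(- \frac{19}{6}\right) \left(-18\right) + 22 = 57 + 22 = 79$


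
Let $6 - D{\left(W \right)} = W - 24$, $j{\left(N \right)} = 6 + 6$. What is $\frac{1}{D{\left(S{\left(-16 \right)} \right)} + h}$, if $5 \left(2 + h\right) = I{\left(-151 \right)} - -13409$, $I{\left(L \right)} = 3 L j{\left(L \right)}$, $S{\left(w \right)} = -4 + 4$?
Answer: $\frac{5}{8113} \approx 0.0006163$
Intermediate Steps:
$j{\left(N \right)} = 12$
$S{\left(w \right)} = 0$
$I{\left(L \right)} = 36 L$ ($I{\left(L \right)} = 3 L 12 = 36 L$)
$D{\left(W \right)} = 30 - W$ ($D{\left(W \right)} = 6 - \left(W - 24\right) = 6 - \left(-24 + W\right) = 30 - W$)
$h = \frac{7963}{5}$ ($h = -2 + \frac{36 \left(-151\right) - -13409}{5} = -2 + \frac{-5436 + 13409}{5} = -2 + \frac{1}{5} \cdot 7973 = -2 + \frac{7973}{5} = \frac{7963}{5} \approx 1592.6$)
$\frac{1}{D{\left(S{\left(-16 \right)} \right)} + h} = \frac{1}{\left(30 - 0\right) + \frac{7963}{5}} = \frac{1}{\left(30 + 0\right) + \frac{7963}{5}} = \frac{1}{30 + \frac{7963}{5}} = \frac{1}{\frac{8113}{5}} = \frac{5}{8113}$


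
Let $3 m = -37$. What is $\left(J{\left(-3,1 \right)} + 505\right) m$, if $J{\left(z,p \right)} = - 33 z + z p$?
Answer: $- \frac{22237}{3} \approx -7412.3$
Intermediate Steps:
$J{\left(z,p \right)} = - 33 z + p z$
$m = - \frac{37}{3}$ ($m = \frac{1}{3} \left(-37\right) = - \frac{37}{3} \approx -12.333$)
$\left(J{\left(-3,1 \right)} + 505\right) m = \left(- 3 \left(-33 + 1\right) + 505\right) \left(- \frac{37}{3}\right) = \left(\left(-3\right) \left(-32\right) + 505\right) \left(- \frac{37}{3}\right) = \left(96 + 505\right) \left(- \frac{37}{3}\right) = 601 \left(- \frac{37}{3}\right) = - \frac{22237}{3}$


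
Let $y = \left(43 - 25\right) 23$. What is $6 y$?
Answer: $2484$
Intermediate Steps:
$y = 414$ ($y = 18 \cdot 23 = 414$)
$6 y = 6 \cdot 414 = 2484$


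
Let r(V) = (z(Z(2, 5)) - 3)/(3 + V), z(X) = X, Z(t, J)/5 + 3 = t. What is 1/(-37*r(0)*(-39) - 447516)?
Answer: -1/451364 ≈ -2.2155e-6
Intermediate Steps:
Z(t, J) = -15 + 5*t
r(V) = -8/(3 + V) (r(V) = ((-15 + 5*2) - 3)/(3 + V) = ((-15 + 10) - 3)/(3 + V) = (-5 - 3)/(3 + V) = -8/(3 + V))
1/(-37*r(0)*(-39) - 447516) = 1/(-(-296)/(3 + 0)*(-39) - 447516) = 1/(-(-296)/3*(-39) - 447516) = 1/(-37*(-8/3)*(-39) - 447516) = 1/((296/3)*(-39) - 447516) = 1/(-3848 - 447516) = 1/(-451364) = -1/451364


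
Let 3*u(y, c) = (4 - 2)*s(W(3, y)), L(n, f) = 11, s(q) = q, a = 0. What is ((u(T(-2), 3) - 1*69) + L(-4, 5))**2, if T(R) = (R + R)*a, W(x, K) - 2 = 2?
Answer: 27556/9 ≈ 3061.8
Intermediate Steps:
W(x, K) = 4 (W(x, K) = 2 + 2 = 4)
T(R) = 0 (T(R) = (R + R)*0 = (2*R)*0 = 0)
u(y, c) = 8/3 (u(y, c) = ((4 - 2)*4)/3 = (2*4)/3 = (1/3)*8 = 8/3)
((u(T(-2), 3) - 1*69) + L(-4, 5))**2 = ((8/3 - 1*69) + 11)**2 = ((8/3 - 69) + 11)**2 = (-199/3 + 11)**2 = (-166/3)**2 = 27556/9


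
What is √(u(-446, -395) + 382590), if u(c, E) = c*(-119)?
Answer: 4*√27229 ≈ 660.05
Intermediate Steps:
u(c, E) = -119*c
√(u(-446, -395) + 382590) = √(-119*(-446) + 382590) = √(53074 + 382590) = √435664 = 4*√27229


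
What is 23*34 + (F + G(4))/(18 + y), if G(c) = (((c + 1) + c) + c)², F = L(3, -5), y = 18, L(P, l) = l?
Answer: 7079/9 ≈ 786.56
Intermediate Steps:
F = -5
G(c) = (1 + 3*c)² (G(c) = (((1 + c) + c) + c)² = ((1 + 2*c) + c)² = (1 + 3*c)²)
23*34 + (F + G(4))/(18 + y) = 23*34 + (-5 + (1 + 3*4)²)/(18 + 18) = 782 + (-5 + (1 + 12)²)/36 = 782 + (-5 + 13²)*(1/36) = 782 + (-5 + 169)*(1/36) = 782 + 164*(1/36) = 782 + 41/9 = 7079/9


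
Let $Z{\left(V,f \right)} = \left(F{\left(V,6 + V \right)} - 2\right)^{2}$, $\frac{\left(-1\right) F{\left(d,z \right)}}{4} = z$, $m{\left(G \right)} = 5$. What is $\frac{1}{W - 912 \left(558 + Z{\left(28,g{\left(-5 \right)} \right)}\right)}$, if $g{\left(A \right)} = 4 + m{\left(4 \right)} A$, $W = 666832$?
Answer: $- \frac{1}{17210192} \approx -5.8105 \cdot 10^{-8}$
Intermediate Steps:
$F{\left(d,z \right)} = - 4 z$
$g{\left(A \right)} = 4 + 5 A$
$Z{\left(V,f \right)} = \left(-26 - 4 V\right)^{2}$ ($Z{\left(V,f \right)} = \left(- 4 \left(6 + V\right) - 2\right)^{2} = \left(\left(-24 - 4 V\right) - 2\right)^{2} = \left(-26 - 4 V\right)^{2}$)
$\frac{1}{W - 912 \left(558 + Z{\left(28,g{\left(-5 \right)} \right)}\right)} = \frac{1}{666832 - 912 \left(558 + 4 \left(13 + 2 \cdot 28\right)^{2}\right)} = \frac{1}{666832 - 912 \left(558 + 4 \left(13 + 56\right)^{2}\right)} = \frac{1}{666832 - 912 \left(558 + 4 \cdot 69^{2}\right)} = \frac{1}{666832 - 912 \left(558 + 4 \cdot 4761\right)} = \frac{1}{666832 - 912 \left(558 + 19044\right)} = \frac{1}{666832 - 17877024} = \frac{1}{-17210192} = - \frac{1}{17210192}$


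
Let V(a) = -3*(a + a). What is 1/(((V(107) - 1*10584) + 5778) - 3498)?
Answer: -1/8946 ≈ -0.00011178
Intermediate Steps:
V(a) = -6*a
1/(((V(107) - 1*10584) + 5778) - 3498) = 1/(((-6*107 - 1*10584) + 5778) - 3498) = 1/(((-642 - 10584) + 5778) - 3498) = 1/((-11226 + 5778) - 3498) = 1/(-5448 - 3498) = 1/(-8946) = -1/8946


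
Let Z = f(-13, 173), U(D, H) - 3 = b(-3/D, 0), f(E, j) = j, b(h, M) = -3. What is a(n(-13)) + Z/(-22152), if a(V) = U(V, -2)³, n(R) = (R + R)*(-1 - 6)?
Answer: -173/22152 ≈ -0.0078097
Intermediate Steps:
n(R) = -14*R (n(R) = (2*R)*(-7) = -14*R)
U(D, H) = 0 (U(D, H) = 3 - 3 = 0)
Z = 173
a(V) = 0 (a(V) = 0³ = 0)
a(n(-13)) + Z/(-22152) = 0 + 173/(-22152) = 0 + 173*(-1/22152) = 0 - 173/22152 = -173/22152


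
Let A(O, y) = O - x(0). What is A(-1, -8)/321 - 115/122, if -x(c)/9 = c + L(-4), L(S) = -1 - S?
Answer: -33743/39162 ≈ -0.86163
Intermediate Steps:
x(c) = -27 - 9*c (x(c) = -9*(c + (-1 - 1*(-4))) = -9*(c + (-1 + 4)) = -9*(c + 3) = -9*(3 + c) = -27 - 9*c)
A(O, y) = 27 + O (A(O, y) = O - (-27 - 9*0) = O - (-27 + 0) = O - 1*(-27) = O + 27 = 27 + O)
A(-1, -8)/321 - 115/122 = (27 - 1)/321 - 115/122 = 26*(1/321) - 115*1/122 = 26/321 - 115/122 = -33743/39162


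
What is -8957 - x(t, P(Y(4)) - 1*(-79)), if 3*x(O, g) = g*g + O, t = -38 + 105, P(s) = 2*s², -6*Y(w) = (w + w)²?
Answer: -9794059/243 ≈ -40305.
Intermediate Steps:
Y(w) = -2*w²/3 (Y(w) = -(w + w)²/6 = -4*w²/6 = -2*w²/3)
t = 67
x(O, g) = O/3 + g²/3 (x(O, g) = (g*g + O)/3 = (g² + O)/3 = (O + g²)/3 = O/3 + g²/3)
-8957 - x(t, P(Y(4)) - 1*(-79)) = -8957 - ((⅓)*67 + (2*(-⅔*4²)² - 1*(-79))²/3) = -8957 - (67/3 + (2*(-⅔*16)² + 79)²/3) = -8957 - (67/3 + (2*(-32/3)² + 79)²/3) = -8957 - (67/3 + (2*(1024/9) + 79)²/3) = -8957 - (67/3 + (2048/9 + 79)²/3) = -8957 - (67/3 + (2759/9)²/3) = -8957 - (67/3 + (⅓)*(7612081/81)) = -8957 - (67/3 + 7612081/243) = -8957 - 1*7617508/243 = -8957 - 7617508/243 = -9794059/243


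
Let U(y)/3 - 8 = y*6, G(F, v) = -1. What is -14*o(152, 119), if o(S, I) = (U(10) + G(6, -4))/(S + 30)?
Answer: -203/13 ≈ -15.615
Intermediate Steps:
U(y) = 24 + 18*y (U(y) = 24 + 3*(y*6) = 24 + 3*(6*y) = 24 + 18*y)
o(S, I) = 203/(30 + S) (o(S, I) = ((24 + 18*10) - 1)/(S + 30) = ((24 + 180) - 1)/(30 + S) = (204 - 1)/(30 + S) = 203/(30 + S))
-14*o(152, 119) = -2842/(30 + 152) = -2842/182 = -14*29/26 = -203/13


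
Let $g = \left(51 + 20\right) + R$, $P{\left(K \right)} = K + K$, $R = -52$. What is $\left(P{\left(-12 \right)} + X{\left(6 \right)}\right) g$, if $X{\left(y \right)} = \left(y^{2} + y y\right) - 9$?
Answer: $741$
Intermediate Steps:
$P{\left(K \right)} = 2 K$
$g = 19$ ($g = \left(51 + 20\right) - 52 = 71 - 52 = 19$)
$X{\left(y \right)} = -9 + 2 y^{2}$ ($X{\left(y \right)} = \left(y^{2} + y^{2}\right) - 9 = 2 y^{2} - 9 = -9 + 2 y^{2}$)
$\left(P{\left(-12 \right)} + X{\left(6 \right)}\right) g = \left(2 \left(-12\right) - \left(9 - 2 \cdot 6^{2}\right)\right) 19 = \left(-24 + \left(-9 + 2 \cdot 36\right)\right) 19 = \left(-24 + \left(-9 + 72\right)\right) 19 = \left(-24 + 63\right) 19 = 39 \cdot 19 = 741$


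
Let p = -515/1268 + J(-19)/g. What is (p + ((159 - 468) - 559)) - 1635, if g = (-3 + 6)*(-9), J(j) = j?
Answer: -85682521/34236 ≈ -2502.7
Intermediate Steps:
g = -27 (g = 3*(-9) = -27)
p = 10187/34236 (p = -515/1268 - 19/(-27) = -515*1/1268 - 19*(-1/27) = -515/1268 + 19/27 = 10187/34236 ≈ 0.29755)
(p + ((159 - 468) - 559)) - 1635 = (10187/34236 + ((159 - 468) - 559)) - 1635 = (10187/34236 + (-309 - 559)) - 1635 = (10187/34236 - 868) - 1635 = -29706661/34236 - 1635 = -85682521/34236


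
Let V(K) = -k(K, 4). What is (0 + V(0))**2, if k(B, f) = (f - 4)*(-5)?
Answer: 0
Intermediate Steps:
k(B, f) = 20 - 5*f (k(B, f) = (-4 + f)*(-5) = 20 - 5*f)
V(K) = 0 (V(K) = -(20 - 5*4) = -(20 - 20) = -1*0 = 0)
(0 + V(0))**2 = (0 + 0)**2 = 0**2 = 0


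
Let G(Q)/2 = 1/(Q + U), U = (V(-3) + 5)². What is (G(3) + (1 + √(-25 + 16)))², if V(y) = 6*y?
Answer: -58995/7396 + 261*I/43 ≈ -7.9766 + 6.0698*I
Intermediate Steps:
U = 169 (U = (6*(-3) + 5)² = (-18 + 5)² = (-13)² = 169)
G(Q) = 2/(169 + Q) (G(Q) = 2/(Q + 169) = 2/(169 + Q))
(G(3) + (1 + √(-25 + 16)))² = (2/(169 + 3) + (1 + √(-25 + 16)))² = (2/172 + (1 + √(-9)))² = (2*(1/172) + (1 + 3*I))² = (1/86 + (1 + 3*I))² = (87/86 + 3*I)²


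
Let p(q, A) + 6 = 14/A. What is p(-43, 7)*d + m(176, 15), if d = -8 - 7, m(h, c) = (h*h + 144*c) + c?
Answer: 33211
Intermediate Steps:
p(q, A) = -6 + 14/A
m(h, c) = h**2 + 145*c (m(h, c) = (h**2 + 144*c) + c = h**2 + 145*c)
d = -15
p(-43, 7)*d + m(176, 15) = (-6 + 14/7)*(-15) + (176**2 + 145*15) = (-6 + 14*(1/7))*(-15) + (30976 + 2175) = (-6 + 2)*(-15) + 33151 = -4*(-15) + 33151 = 60 + 33151 = 33211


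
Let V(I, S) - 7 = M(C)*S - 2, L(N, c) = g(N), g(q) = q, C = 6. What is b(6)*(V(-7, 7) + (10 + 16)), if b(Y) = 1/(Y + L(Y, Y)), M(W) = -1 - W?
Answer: -3/2 ≈ -1.5000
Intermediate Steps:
L(N, c) = N
b(Y) = 1/(2*Y) (b(Y) = 1/(Y + Y) = 1/(2*Y))
V(I, S) = 5 - 7*S (V(I, S) = 7 + ((-1 - 1*6)*S - 2) = 7 + ((-1 - 6)*S - 2) = 7 + (-7*S - 2) = 7 + (-2 - 7*S) = 5 - 7*S)
b(6)*(V(-7, 7) + (10 + 16)) = ((½)/6)*((5 - 7*7) + (10 + 16)) = ((½)*(⅙))*((5 - 49) + 26) = (-44 + 26)/12 = (1/12)*(-18) = -3/2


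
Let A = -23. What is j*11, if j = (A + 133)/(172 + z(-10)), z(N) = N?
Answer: 605/81 ≈ 7.4691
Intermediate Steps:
j = 55/81 (j = (-23 + 133)/(172 - 10) = 110/162 = 110*(1/162) = 55/81 ≈ 0.67901)
j*11 = (55/81)*11 = 605/81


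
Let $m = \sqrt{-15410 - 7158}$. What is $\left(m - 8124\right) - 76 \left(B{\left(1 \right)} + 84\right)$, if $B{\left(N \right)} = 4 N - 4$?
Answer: $-14508 + 2 i \sqrt{5642} \approx -14508.0 + 150.23 i$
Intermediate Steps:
$B{\left(N \right)} = -4 + 4 N$
$m = 2 i \sqrt{5642}$ ($m = \sqrt{-22568} = 2 i \sqrt{5642} \approx 150.23 i$)
$\left(m - 8124\right) - 76 \left(B{\left(1 \right)} + 84\right) = \left(2 i \sqrt{5642} - 8124\right) - 76 \left(\left(-4 + 4 \cdot 1\right) + 84\right) = \left(-8124 + 2 i \sqrt{5642}\right) - 76 \left(\left(-4 + 4\right) + 84\right) = \left(-8124 + 2 i \sqrt{5642}\right) - 76 \left(0 + 84\right) = \left(-8124 + 2 i \sqrt{5642}\right) - 6384 = -14508 + 2 i \sqrt{5642}$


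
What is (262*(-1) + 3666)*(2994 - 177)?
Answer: 9589068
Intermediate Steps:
(262*(-1) + 3666)*(2994 - 177) = (-262 + 3666)*2817 = 3404*2817 = 9589068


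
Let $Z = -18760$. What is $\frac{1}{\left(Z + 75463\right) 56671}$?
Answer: $\frac{1}{3213415713} \approx 3.112 \cdot 10^{-10}$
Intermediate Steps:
$\frac{1}{\left(Z + 75463\right) 56671} = \frac{1}{\left(-18760 + 75463\right) 56671} = \frac{1}{56703} \cdot \frac{1}{56671} = \frac{1}{3213415713}$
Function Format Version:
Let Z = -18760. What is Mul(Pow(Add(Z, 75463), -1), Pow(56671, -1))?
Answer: Rational(1, 3213415713) ≈ 3.1120e-10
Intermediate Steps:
Mul(Pow(Add(Z, 75463), -1), Pow(56671, -1)) = Mul(Pow(Add(-18760, 75463), -1), Pow(56671, -1)) = Mul(Pow(56703, -1), Rational(1, 56671)) = Mul(Rational(1, 56703), Rational(1, 56671)) = Rational(1, 3213415713)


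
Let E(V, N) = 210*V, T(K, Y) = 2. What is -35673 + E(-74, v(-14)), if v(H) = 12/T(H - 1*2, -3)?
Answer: -51213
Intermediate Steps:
v(H) = 6 (v(H) = 12/2 = 12*(1/2) = 6)
-35673 + E(-74, v(-14)) = -35673 + 210*(-74) = -35673 - 15540 = -51213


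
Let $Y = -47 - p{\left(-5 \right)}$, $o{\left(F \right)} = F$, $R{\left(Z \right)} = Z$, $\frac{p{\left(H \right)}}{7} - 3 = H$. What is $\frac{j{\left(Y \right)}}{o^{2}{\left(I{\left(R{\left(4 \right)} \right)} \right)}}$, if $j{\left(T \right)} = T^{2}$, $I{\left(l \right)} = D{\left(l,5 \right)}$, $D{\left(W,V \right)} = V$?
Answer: $\frac{1089}{25} \approx 43.56$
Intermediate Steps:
$p{\left(H \right)} = 21 + 7 H$
$I{\left(l \right)} = 5$
$Y = -33$ ($Y = -47 - \left(21 + 7 \left(-5\right)\right) = -47 - \left(21 - 35\right) = -47 - -14 = -47 + 14 = -33$)
$\frac{j{\left(Y \right)}}{o^{2}{\left(I{\left(R{\left(4 \right)} \right)} \right)}} = \frac{\left(-33\right)^{2}}{5^{2}} = \frac{1089}{25}$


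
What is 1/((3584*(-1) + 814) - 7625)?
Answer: -1/10395 ≈ -9.6200e-5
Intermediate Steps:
1/((3584*(-1) + 814) - 7625) = 1/((-3584 + 814) - 7625) = 1/(-2770 - 7625) = 1/(-10395) = -1/10395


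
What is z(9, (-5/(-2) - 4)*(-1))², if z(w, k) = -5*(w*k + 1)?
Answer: 21025/4 ≈ 5256.3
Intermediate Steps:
z(w, k) = -5 - 5*k*w (z(w, k) = -5*(k*w + 1) = -5*(1 + k*w) = -5 - 5*k*w)
z(9, (-5/(-2) - 4)*(-1))² = (-5 - 5*(-5/(-2) - 4)*(-1)*9)² = (-5 - 5*(-5*(-½) - 4)*(-1)*9)² = (-5 - 5*(5/2 - 4)*(-1)*9)² = (-5 - 5*(-3/2*(-1))*9)² = (-5 - 5*3/2*9)² = (-5 - 135/2)² = (-145/2)² = 21025/4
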